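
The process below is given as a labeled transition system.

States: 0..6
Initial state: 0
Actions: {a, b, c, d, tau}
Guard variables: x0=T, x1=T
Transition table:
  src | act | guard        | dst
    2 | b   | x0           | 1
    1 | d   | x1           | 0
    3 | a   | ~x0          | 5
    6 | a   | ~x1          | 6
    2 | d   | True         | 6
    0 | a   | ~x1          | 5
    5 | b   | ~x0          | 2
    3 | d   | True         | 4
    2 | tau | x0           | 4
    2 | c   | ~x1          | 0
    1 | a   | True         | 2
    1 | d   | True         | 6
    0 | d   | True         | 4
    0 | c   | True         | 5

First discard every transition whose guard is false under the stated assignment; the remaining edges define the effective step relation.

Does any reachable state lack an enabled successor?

Reach set: {0,4,5}
  0: c→5  d→4  [2 exit(s)]
  4: ∅  [STUCK]
  5: ∅  [STUCK]
witness 4: d

Answer: DEADLOCK at state 4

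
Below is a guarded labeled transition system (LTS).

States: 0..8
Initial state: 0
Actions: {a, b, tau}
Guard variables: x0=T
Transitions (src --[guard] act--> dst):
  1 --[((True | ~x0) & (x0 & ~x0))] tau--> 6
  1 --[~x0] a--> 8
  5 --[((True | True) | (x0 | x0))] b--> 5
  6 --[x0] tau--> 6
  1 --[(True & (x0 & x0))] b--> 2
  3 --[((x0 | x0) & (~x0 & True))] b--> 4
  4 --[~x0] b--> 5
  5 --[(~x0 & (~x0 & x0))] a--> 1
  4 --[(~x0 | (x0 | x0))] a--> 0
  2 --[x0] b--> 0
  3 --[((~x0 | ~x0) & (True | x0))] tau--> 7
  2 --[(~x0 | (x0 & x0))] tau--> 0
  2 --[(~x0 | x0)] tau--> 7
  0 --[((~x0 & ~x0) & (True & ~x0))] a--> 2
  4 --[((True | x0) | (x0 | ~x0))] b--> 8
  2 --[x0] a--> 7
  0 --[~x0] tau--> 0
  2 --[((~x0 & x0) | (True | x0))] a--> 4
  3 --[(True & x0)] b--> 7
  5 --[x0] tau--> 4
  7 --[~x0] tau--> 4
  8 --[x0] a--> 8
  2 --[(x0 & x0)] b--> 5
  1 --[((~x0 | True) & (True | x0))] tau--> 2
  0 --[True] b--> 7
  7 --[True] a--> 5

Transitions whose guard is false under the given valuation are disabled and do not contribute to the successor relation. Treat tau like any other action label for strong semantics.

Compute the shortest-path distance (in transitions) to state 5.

Answer: 2

Analysis:
Layered search for 5:
  Layer 0: {0}
  Layer 1: {7}
  Layer 2: {5}
first hit 5 at d=2 via b·a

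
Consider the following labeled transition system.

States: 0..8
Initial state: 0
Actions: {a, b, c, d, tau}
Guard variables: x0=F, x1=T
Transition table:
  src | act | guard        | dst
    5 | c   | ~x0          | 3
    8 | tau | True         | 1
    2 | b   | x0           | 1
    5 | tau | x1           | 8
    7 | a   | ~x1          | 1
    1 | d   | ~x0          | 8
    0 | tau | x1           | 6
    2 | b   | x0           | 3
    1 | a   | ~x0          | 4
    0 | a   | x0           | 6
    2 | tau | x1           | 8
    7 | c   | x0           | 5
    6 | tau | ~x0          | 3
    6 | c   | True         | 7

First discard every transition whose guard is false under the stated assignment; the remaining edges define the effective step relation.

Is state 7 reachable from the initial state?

Answer: REACHABLE

Analysis:
Guard filter leaves 9 enabled edge(s).
depth 0: {0}
depth 1: {6}  now seen {0,6}
depth 2: {3,7}  now seen {0,3,6,7}
Reach set: {0,3,6,7}
witness 7: tau·c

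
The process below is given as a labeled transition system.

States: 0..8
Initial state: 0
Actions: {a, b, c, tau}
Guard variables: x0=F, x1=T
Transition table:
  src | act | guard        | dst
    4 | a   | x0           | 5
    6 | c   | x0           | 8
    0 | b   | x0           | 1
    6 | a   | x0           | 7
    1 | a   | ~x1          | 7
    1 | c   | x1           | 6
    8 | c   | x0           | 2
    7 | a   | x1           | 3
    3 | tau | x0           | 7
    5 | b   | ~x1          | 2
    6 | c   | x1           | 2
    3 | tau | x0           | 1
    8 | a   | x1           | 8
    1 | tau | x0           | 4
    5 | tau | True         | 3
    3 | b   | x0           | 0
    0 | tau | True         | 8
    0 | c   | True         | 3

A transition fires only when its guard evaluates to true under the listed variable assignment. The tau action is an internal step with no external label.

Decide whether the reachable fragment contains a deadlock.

Answer: DEADLOCK at state 3

Analysis:
Reach set: {0,3,8}
  0: c→3  tau→8  [2 exit(s)]
  3: ∅  [no exit]
  8: a→8  [1 exit(s)]
Path to 3: c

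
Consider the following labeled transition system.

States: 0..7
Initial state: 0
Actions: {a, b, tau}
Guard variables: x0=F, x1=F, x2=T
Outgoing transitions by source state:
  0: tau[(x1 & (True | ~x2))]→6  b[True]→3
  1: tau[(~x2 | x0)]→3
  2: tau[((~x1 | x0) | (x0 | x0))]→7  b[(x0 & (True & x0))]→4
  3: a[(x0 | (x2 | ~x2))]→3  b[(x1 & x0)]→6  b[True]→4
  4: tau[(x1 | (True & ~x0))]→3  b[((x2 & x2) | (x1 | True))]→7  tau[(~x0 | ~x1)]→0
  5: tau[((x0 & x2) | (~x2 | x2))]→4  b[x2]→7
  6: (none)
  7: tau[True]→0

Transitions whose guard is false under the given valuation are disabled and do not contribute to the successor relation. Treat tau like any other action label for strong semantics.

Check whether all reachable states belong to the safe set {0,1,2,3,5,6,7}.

Allowed set {0,1,2,3,5,6,7}
Reach set: {0,3,4,7}
  0: safe
  3: safe
  4: ✗ unsafe
  7: safe
witness against invariant: b·b → 4

Answer: INVARIANT VIOLATED at state 4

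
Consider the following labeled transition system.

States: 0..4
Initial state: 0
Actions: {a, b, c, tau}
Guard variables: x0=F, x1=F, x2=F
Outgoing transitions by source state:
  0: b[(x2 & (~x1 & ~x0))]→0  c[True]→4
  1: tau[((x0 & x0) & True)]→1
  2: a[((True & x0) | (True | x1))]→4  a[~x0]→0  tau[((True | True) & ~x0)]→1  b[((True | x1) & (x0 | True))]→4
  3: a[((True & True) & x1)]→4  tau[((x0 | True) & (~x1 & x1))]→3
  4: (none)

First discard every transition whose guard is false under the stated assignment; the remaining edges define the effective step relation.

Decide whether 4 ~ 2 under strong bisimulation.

Compute ~ classes (split until stable):
  round 0: {{0,1,2,3,4}}
  round 1: {{0},{1,3,4},{2}}
Fixed point at round 2; 3 class(es).
4∈{1,3,4}, 2∈{2}

Answer: NOT BISIMILAR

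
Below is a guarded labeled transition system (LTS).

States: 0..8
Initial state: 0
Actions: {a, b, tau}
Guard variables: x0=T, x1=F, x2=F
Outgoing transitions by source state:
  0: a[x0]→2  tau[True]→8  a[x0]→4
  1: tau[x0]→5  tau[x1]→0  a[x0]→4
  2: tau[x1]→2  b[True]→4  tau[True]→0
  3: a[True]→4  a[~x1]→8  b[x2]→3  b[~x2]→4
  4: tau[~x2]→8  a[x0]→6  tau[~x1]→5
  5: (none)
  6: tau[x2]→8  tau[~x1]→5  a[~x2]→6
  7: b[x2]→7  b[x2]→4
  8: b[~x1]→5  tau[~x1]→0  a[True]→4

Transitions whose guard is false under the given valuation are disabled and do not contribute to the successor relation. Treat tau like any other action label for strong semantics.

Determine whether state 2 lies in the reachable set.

Guard filter leaves 18 enabled edge(s).
depth 0: {0}
depth 1: {2,4,8}  cumulative {0,2,4,8}
depth 2: {5,6}  cumulative {0,2,4,5,6,8}
Reach set: {0,2,4,5,6,8}
Path to 2: a

Answer: REACHABLE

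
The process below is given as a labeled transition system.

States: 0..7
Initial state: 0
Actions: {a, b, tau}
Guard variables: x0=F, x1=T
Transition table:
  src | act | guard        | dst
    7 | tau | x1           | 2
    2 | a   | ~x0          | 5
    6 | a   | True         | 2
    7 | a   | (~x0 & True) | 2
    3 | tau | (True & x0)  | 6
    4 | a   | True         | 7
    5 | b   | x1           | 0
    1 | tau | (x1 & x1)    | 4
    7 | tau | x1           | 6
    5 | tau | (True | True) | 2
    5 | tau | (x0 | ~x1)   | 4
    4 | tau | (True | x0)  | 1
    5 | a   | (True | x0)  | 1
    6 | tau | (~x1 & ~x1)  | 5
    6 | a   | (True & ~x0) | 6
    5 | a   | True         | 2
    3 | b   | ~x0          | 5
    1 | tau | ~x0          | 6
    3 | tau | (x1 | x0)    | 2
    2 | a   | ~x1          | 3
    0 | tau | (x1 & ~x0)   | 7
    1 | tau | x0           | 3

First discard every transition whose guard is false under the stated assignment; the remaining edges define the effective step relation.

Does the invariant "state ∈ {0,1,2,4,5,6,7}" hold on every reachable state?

Inv-set: {0,1,2,4,5,6,7}
Reach set: {0,1,2,4,5,6,7}
  0: safe
  1: safe
  2: safe
  4: safe
  5: safe
  6: safe
  7: safe

Answer: INVARIANT HOLDS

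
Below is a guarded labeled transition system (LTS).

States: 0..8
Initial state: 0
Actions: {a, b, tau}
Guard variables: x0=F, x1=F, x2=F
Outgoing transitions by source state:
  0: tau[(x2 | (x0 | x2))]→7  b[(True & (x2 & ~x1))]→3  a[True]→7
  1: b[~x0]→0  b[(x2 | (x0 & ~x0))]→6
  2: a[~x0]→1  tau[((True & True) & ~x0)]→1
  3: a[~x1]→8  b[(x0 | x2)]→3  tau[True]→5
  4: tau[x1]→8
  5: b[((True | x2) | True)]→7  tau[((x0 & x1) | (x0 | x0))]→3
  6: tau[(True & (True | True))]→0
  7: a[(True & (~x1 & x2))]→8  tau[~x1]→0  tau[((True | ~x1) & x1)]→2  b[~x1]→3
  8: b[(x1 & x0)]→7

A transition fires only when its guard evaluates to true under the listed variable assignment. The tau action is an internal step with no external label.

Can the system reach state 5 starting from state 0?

Answer: REACHABLE

Working:
After dropping false guards: 10 live edges.
L0 = {0}
L1 = {7}  cumulative {0,7}
L2 = {3}  cumulative {0,3,7}
L3 = {5,8}  cumulative {0,3,5,7,8}
Reach set: {0,3,5,7,8}
trace reaching 5: a·b·tau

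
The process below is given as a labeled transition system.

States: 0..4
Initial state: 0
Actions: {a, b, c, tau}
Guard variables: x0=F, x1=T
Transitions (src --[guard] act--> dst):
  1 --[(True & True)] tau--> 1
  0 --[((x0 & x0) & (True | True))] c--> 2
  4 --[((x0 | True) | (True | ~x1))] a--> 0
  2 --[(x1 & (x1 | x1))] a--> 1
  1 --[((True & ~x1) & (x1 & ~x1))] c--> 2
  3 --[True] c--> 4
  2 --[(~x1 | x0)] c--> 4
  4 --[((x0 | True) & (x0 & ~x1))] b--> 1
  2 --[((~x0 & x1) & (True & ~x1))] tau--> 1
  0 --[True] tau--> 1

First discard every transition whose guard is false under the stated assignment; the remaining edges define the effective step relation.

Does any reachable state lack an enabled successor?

Answer: DEADLOCK-FREE

Analysis:
Reach set: {0,1}
  0: tau→1  [1 out]
  1: tau→1  [1 out]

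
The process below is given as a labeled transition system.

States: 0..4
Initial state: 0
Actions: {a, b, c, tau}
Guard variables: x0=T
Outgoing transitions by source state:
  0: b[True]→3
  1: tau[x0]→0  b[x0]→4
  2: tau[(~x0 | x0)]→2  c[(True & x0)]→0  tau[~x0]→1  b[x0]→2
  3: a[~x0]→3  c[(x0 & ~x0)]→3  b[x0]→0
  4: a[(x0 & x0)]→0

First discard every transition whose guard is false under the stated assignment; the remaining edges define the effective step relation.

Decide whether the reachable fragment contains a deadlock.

Answer: DEADLOCK-FREE

Working:
Reachable = {0,3}
  0: b→3  [1 exit(s)]
  3: b→0  [1 exit(s)]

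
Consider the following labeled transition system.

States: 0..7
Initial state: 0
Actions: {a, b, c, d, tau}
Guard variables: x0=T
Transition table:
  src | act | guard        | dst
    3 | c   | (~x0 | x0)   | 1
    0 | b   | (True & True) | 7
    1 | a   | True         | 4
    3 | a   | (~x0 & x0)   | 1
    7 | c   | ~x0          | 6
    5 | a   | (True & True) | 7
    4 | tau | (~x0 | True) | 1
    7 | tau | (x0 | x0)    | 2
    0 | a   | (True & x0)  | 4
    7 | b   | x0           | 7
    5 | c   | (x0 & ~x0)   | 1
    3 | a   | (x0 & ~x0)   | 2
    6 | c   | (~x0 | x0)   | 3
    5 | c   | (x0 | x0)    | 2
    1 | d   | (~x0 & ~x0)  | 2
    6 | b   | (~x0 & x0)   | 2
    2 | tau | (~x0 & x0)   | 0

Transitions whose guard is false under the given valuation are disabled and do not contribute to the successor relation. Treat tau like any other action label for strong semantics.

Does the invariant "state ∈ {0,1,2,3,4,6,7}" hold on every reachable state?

Answer: INVARIANT HOLDS

Working:
Inv-set: {0,1,2,3,4,6,7}
Reachable = {0,1,2,4,7}
  0: ✓
  1: ✓
  2: ✓
  4: ✓
  7: ✓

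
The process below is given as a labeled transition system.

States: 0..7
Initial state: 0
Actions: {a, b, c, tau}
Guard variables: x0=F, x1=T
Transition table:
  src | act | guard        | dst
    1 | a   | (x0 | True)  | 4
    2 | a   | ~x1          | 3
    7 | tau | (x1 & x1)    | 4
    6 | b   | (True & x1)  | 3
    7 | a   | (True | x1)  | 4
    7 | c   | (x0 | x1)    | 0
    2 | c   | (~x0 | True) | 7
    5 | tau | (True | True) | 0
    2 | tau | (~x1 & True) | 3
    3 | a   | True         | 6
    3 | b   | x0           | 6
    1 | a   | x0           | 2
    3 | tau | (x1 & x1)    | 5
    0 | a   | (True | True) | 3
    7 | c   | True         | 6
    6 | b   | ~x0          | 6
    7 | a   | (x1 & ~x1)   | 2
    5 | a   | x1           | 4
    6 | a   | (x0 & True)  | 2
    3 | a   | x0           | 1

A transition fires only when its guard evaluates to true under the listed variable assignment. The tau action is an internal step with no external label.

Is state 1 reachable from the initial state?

13 transition(s) survive guard evaluation.
L0 = {0}
L1 = {3}  cumulative {0,3}
L2 = {5,6}  cumulative {0,3,5,6}
L3 = {4}  cumulative {0,3,4,5,6}
R = {0,3,4,5,6}

Answer: UNREACHABLE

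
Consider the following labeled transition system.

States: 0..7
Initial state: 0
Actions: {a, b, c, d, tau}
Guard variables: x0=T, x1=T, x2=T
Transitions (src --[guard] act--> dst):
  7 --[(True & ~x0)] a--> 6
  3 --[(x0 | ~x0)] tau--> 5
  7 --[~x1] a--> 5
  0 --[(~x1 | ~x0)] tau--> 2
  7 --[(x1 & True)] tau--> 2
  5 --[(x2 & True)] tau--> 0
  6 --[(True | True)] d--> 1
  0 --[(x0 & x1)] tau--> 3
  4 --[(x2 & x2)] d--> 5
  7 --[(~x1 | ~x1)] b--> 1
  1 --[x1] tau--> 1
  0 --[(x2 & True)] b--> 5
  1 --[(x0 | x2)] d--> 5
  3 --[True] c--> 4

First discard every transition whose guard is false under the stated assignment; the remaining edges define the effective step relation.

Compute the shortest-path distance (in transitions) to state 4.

Answer: 2

Analysis:
Layered search for 4:
  depth 0: {0}
  depth 1: {3,5}
  depth 2: {4}
first hit 4 at d=2 via tau·c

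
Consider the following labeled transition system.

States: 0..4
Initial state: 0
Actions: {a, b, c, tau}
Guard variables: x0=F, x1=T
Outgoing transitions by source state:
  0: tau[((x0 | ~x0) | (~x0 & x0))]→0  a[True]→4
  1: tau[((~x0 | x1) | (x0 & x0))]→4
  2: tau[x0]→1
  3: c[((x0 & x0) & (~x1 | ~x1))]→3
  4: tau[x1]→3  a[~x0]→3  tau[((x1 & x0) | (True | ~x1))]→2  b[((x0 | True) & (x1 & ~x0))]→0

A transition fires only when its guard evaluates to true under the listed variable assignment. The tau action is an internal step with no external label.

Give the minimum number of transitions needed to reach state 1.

Answer: UNREACHABLE

Trace:
Breadth-first toward 1:
  Layer 0: {0}
  Layer 1: {4}
  Layer 2: {2,3}
1 never appears.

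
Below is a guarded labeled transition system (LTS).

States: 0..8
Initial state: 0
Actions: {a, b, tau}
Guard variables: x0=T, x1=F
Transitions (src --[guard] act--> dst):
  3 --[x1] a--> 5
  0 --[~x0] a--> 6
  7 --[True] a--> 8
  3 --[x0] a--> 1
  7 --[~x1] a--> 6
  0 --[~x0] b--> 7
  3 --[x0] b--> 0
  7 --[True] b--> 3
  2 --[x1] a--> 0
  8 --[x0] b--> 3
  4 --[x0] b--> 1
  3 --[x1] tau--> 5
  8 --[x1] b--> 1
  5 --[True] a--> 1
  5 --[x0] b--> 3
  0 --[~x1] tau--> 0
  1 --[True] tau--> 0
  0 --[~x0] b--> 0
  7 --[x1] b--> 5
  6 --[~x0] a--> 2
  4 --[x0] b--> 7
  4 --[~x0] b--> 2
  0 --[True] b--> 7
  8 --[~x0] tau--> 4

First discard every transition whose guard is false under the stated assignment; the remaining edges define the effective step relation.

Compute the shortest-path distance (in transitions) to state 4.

Answer: UNREACHABLE

Trace:
Layered search for 4:
  L0 = {0}
  L1 = {7}
  L2 = {3,6,8}
  L3 = {1}
4 never appears.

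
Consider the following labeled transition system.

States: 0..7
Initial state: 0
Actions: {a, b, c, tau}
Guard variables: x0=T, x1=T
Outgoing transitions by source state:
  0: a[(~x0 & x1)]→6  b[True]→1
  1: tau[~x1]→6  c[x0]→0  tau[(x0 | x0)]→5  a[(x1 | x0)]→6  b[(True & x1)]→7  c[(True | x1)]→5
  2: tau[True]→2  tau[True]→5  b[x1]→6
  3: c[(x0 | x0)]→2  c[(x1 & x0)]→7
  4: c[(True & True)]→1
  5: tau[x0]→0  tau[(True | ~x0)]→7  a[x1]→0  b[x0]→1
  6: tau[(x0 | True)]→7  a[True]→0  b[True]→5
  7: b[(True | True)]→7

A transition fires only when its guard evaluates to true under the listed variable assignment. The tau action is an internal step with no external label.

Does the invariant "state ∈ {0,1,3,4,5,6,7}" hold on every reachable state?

Answer: INVARIANT HOLDS

Trace:
Inv-set: {0,1,3,4,5,6,7}
Reach set: {0,1,5,6,7}
  0: ✓
  1: ✓
  5: ✓
  6: ✓
  7: ✓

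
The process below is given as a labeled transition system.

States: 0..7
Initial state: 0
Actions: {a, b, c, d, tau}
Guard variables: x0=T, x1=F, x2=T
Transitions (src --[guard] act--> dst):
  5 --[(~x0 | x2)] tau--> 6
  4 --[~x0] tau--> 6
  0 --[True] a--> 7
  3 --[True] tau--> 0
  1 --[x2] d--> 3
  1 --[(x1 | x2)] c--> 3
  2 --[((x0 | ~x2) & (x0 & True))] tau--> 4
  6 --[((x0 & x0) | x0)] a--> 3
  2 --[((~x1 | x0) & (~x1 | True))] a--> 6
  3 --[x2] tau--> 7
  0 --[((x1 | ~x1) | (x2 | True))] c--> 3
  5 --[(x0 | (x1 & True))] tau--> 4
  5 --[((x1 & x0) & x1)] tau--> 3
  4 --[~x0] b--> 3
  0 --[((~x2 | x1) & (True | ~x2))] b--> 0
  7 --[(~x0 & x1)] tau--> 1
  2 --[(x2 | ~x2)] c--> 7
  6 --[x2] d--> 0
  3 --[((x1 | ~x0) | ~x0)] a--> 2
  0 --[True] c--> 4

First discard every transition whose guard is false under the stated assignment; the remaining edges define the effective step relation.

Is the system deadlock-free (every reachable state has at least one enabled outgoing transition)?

R = {0,3,4,7}
  0: a→7  c→3  c→4  [3 out]
  3: tau→0  tau→7  [2 out]
  4: ∅  [no exit]
  7: ∅  [no exit]
witness 4: c

Answer: DEADLOCK at state 4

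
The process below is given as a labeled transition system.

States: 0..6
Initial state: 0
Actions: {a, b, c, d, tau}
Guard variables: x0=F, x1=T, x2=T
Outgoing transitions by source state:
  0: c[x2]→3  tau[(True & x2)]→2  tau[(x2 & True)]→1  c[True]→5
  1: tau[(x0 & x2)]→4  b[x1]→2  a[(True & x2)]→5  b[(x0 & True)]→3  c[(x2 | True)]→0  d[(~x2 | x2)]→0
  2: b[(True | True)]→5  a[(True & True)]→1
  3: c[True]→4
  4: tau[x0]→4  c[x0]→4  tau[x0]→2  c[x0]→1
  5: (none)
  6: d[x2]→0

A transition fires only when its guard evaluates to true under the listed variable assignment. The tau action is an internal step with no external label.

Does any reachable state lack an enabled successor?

Reach set: {0,1,2,3,4,5}
  0: c→3  c→5  tau→1  tau→2  [4 out]
  1: a→5  b→2  c→0  d→0  [4 out]
  2: a→1  b→5  [2 out]
  3: c→4  [1 out]
  4: ∅  [deadlock]
  5: ∅  [deadlock]
witness 4: c·c

Answer: DEADLOCK at state 4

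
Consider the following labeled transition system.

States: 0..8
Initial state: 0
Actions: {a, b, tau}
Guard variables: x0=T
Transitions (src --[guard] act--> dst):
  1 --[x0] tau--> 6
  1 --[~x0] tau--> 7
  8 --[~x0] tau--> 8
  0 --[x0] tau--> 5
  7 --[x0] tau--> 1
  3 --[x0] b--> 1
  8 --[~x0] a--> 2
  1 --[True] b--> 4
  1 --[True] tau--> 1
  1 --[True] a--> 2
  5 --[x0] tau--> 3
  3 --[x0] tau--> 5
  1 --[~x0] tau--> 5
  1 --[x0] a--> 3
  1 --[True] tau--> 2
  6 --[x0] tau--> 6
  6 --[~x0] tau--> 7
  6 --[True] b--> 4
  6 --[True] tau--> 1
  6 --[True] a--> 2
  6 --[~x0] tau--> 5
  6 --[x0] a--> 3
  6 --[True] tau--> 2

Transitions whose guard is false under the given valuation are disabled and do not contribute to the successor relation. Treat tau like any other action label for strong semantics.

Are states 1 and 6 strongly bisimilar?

Answer: BISIMILAR

Working:
Refine partition for ~:
  P[0] = {{0,1,2,3,4,5,6,7,8}}
  P[1] = {{0,5,7},{1,6},{2,4,8},{3}}
  P[2] = {{0},{1,6},{2,4,8},{3},{5},{7}}
6 equivalence class(es) (converged in 3)
[1]={1,6}  [6]={1,6}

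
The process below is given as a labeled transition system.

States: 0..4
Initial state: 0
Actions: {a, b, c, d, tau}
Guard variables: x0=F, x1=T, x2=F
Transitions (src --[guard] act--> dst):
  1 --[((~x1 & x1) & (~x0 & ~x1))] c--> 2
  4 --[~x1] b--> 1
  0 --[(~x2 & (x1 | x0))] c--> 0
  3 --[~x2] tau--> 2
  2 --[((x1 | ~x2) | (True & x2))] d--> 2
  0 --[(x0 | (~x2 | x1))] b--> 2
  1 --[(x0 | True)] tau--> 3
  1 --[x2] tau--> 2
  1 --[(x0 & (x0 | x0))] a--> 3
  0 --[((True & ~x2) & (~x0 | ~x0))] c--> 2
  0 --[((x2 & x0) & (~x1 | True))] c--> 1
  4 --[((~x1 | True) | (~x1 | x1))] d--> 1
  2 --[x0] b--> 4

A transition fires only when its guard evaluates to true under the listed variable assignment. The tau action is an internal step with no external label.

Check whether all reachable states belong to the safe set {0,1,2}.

Answer: INVARIANT HOLDS

Trace:
Inv-set: {0,1,2}
Reach set: {0,2}
  0: ✓
  2: ✓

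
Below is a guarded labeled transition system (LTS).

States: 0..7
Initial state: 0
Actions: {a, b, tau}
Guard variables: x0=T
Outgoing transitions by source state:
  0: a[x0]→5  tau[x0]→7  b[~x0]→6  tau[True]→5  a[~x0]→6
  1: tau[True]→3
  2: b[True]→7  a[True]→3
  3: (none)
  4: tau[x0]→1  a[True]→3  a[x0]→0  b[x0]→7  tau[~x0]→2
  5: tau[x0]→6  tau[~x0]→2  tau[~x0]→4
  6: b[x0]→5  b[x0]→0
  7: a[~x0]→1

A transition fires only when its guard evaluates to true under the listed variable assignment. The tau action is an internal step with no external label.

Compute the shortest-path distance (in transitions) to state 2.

Answer: UNREACHABLE

Analysis:
Breadth-first toward 2:
  depth 0: {0}
  depth 1: {5,7}
  depth 2: {6}
2 never appears.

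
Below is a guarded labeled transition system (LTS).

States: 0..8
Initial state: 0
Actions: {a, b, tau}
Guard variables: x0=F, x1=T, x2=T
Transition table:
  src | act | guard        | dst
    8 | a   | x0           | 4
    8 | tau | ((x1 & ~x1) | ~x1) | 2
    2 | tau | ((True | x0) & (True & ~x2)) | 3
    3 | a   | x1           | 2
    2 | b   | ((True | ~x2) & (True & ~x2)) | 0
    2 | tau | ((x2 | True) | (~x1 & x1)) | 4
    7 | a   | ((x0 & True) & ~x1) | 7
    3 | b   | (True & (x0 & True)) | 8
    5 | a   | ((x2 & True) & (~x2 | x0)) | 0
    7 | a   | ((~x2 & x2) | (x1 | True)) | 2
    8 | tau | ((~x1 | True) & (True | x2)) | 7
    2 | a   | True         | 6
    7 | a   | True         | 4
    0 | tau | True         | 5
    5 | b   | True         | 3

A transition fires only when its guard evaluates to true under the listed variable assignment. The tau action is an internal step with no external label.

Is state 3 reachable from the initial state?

Answer: REACHABLE

Analysis:
After dropping false guards: 8 live edges.
L0 = {0}
L1 = {5}  now seen {0,5}
L2 = {3}  now seen {0,3,5}
L3 = {2}  now seen {0,2,3,5}
L4 = {4,6}  now seen {0,2,3,4,5,6}
Reachable = {0,2,3,4,5,6}
Path to 3: tau·b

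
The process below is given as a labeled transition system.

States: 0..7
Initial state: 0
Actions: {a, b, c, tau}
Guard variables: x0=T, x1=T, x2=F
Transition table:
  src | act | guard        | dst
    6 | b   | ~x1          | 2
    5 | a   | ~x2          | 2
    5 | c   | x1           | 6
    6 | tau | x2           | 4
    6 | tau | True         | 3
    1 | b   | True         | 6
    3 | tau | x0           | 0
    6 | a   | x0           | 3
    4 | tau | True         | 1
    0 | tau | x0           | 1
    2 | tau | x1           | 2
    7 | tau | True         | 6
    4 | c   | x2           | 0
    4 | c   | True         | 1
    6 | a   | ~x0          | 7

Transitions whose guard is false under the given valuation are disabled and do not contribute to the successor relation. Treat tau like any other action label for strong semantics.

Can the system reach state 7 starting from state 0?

Answer: UNREACHABLE

Analysis:
Guard filter leaves 11 enabled edge(s).
L0 = {0}
L1 = {1}  now seen {0,1}
L2 = {6}  now seen {0,1,6}
L3 = {3}  now seen {0,1,3,6}
Reach set: {0,1,3,6}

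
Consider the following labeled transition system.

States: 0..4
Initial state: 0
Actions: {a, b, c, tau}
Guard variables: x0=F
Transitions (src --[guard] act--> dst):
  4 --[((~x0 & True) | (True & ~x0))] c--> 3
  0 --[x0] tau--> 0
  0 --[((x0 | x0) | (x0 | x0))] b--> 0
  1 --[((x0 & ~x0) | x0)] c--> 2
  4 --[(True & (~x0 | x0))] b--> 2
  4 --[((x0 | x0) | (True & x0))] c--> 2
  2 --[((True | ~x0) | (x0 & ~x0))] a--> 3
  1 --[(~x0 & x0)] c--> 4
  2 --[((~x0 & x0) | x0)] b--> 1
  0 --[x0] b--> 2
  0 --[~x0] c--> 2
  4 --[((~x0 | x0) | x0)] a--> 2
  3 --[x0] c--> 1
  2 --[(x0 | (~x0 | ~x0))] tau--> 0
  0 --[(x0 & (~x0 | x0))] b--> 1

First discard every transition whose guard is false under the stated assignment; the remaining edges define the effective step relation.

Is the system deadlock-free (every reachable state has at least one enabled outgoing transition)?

Answer: DEADLOCK at state 3

Trace:
Reach set: {0,2,3}
  0: c→2  [deg 1]
  2: a→3  tau→0  [deg 2]
  3: ∅  [deadlock]
witness 3: c·a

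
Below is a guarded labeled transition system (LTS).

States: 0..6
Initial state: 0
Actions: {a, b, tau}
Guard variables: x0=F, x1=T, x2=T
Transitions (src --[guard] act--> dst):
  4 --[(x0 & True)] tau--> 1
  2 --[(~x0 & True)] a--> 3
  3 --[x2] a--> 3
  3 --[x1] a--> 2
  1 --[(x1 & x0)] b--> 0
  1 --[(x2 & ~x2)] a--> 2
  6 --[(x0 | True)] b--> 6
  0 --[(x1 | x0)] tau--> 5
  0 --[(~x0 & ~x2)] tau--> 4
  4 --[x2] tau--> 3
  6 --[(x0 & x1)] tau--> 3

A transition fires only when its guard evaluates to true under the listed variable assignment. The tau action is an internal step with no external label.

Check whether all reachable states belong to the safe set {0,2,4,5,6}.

Answer: INVARIANT HOLDS

Trace:
Inv-set: {0,2,4,5,6}
Reachable = {0,5}
  0: ok
  5: ok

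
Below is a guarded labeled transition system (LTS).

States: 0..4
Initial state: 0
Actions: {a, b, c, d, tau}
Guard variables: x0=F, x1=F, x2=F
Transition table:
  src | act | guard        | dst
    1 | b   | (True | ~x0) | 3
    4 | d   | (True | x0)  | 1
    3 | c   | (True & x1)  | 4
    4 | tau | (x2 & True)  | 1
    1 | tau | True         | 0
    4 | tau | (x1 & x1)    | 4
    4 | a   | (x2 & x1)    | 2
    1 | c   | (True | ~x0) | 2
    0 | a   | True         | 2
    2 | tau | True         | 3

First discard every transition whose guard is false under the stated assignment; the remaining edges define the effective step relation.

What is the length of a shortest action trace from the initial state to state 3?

Answer: 2

Working:
BFS to 3:
  depth 0: {0}
  depth 1: {2}
  depth 2: {3}
depth(3)=2, e.g. a·tau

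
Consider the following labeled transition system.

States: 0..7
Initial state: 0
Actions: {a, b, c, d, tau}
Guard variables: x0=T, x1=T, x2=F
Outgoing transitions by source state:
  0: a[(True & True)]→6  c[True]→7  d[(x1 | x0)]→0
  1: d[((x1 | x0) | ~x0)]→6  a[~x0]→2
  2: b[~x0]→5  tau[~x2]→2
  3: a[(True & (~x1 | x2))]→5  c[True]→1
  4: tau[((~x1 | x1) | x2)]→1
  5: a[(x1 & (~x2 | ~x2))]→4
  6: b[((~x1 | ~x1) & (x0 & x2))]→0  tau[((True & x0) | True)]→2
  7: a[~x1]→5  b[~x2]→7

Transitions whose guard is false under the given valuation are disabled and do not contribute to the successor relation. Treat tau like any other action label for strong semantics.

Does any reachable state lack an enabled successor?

R = {0,2,6,7}
  0: a→6  c→7  d→0  [3 exit(s)]
  2: tau→2  [1 exit(s)]
  6: tau→2  [1 exit(s)]
  7: b→7  [1 exit(s)]

Answer: DEADLOCK-FREE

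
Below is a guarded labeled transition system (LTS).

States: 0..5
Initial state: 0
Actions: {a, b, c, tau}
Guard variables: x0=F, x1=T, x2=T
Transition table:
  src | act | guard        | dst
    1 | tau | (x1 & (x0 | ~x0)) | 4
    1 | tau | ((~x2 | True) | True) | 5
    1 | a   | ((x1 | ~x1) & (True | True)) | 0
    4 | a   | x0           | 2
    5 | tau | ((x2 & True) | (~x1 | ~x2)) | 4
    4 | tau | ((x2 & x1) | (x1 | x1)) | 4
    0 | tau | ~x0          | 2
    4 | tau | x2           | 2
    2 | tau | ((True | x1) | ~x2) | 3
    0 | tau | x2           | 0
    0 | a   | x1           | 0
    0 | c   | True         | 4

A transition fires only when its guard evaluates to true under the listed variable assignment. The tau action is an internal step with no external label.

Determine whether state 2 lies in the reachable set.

11 transition(s) survive guard evaluation.
depth 0: {0}
depth 1: {2,4}  now seen {0,2,4}
depth 2: {3}  now seen {0,2,3,4}
R = {0,2,3,4}
witness 2: tau

Answer: REACHABLE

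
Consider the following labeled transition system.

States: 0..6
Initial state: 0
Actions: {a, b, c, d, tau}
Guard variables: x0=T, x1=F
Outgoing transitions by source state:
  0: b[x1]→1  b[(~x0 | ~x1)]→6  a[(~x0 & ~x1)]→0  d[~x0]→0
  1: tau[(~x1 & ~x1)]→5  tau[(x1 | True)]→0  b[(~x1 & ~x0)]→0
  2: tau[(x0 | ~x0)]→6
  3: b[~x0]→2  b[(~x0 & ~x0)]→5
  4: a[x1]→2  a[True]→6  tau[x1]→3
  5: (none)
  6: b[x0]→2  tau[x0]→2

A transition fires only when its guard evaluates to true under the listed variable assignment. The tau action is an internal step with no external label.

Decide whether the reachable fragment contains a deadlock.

Answer: DEADLOCK-FREE

Working:
Reachable = {0,2,6}
  0: b→6  [1 exit(s)]
  2: tau→6  [1 exit(s)]
  6: b→2  tau→2  [2 exit(s)]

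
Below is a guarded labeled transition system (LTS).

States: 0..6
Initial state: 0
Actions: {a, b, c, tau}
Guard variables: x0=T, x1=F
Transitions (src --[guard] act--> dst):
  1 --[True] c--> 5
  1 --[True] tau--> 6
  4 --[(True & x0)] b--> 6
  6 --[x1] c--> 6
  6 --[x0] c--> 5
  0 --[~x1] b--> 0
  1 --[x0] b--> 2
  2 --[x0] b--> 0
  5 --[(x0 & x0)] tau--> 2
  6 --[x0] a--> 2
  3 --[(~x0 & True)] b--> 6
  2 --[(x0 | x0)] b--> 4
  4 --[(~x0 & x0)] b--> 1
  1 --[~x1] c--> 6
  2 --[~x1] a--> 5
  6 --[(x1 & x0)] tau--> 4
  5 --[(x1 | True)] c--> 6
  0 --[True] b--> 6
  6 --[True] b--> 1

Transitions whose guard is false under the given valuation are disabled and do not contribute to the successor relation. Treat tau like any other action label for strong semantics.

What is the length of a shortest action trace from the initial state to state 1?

Answer: 2

Trace:
Layered search for 1:
  L0 = {0}
  L1 = {6}
  L2 = {1,2,5}
first hit 1 at d=2 via b·b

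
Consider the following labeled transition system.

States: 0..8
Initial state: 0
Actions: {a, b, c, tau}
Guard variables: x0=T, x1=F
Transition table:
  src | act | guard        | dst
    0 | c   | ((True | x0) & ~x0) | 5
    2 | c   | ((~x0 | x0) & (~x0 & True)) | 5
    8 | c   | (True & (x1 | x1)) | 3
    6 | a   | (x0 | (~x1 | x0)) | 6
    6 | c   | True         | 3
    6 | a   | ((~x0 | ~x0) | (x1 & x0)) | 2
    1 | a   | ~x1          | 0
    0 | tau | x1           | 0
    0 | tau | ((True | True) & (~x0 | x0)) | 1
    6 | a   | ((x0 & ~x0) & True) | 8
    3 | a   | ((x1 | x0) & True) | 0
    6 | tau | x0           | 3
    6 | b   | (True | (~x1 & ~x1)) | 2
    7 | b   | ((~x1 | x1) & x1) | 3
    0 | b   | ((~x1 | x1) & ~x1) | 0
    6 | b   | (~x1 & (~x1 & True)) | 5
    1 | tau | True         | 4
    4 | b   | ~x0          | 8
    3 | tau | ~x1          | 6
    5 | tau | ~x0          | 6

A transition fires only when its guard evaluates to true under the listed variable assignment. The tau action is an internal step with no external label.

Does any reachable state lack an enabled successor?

Reachable = {0,1,4}
  0: b→0  tau→1  [2 exit(s)]
  1: a→0  tau→4  [2 exit(s)]
  4: ∅  [STUCK]
witness 4: tau·tau

Answer: DEADLOCK at state 4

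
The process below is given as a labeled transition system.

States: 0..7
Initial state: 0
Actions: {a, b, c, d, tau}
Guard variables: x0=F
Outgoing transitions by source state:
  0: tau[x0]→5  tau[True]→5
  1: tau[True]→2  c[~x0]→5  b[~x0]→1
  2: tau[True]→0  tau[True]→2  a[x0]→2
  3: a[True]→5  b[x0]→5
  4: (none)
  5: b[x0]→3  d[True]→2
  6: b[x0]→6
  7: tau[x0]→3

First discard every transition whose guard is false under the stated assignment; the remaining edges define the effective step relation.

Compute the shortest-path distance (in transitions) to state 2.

Layered search for 2:
  depth 0: {0}
  depth 1: {5}
  depth 2: {2}
first hit 2 at d=2 via tau·d

Answer: 2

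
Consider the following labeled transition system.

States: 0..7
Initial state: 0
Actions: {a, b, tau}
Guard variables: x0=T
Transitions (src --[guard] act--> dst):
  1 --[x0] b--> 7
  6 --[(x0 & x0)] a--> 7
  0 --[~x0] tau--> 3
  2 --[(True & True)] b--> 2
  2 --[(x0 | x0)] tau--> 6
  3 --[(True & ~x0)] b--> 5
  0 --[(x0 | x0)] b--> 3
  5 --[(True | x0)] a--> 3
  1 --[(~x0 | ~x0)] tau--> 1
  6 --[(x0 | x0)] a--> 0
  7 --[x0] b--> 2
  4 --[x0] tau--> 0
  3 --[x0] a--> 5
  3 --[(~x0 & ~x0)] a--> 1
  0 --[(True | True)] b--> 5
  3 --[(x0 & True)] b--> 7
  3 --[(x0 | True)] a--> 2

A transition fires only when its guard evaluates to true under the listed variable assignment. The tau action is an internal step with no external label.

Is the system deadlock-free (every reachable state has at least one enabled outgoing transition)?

Reachable = {0,2,3,5,6,7}
  0: b→3  b→5  [2 exit(s)]
  2: b→2  tau→6  [2 exit(s)]
  3: a→2  a→5  b→7  [3 exit(s)]
  5: a→3  [1 exit(s)]
  6: a→0  a→7  [2 exit(s)]
  7: b→2  [1 exit(s)]

Answer: DEADLOCK-FREE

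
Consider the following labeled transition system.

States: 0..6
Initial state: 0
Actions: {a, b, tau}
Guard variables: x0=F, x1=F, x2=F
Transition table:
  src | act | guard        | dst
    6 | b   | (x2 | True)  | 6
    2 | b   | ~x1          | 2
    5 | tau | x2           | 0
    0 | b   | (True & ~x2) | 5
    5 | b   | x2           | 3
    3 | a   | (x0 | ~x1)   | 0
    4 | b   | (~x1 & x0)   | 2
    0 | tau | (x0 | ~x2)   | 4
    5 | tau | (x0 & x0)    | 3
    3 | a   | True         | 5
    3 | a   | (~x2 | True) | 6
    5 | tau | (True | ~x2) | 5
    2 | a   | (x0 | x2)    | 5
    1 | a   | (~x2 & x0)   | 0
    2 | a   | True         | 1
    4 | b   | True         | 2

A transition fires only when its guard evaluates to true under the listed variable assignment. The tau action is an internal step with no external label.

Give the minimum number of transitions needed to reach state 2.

Answer: 2

Analysis:
BFS to 2:
  L0 = {0}
  L1 = {4,5}
  L2 = {2}
2 enters at depth 2; path tau·b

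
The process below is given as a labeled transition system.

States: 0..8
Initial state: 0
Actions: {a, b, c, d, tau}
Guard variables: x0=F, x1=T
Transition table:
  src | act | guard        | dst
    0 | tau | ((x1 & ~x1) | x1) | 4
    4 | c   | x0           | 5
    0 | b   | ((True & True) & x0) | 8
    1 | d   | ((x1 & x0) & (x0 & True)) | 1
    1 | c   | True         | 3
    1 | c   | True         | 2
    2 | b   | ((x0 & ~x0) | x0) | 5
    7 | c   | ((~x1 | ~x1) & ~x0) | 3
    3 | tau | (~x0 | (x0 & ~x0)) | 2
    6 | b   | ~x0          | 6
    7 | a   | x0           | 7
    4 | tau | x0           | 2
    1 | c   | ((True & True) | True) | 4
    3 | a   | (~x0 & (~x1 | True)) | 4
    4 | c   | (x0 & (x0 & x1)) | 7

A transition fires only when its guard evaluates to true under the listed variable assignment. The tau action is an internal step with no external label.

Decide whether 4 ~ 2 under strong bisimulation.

Answer: BISIMILAR

Trace:
Bisimulation quotient by refinement:
  π0 = {{0,1,2,3,4,5,6,7,8}}
  π1 = {{0},{1},{2,4,5,7,8},{3},{6}}
5 equivalence class(es) (converged in 2)
4∈{2,4,5,7,8}, 2∈{2,4,5,7,8}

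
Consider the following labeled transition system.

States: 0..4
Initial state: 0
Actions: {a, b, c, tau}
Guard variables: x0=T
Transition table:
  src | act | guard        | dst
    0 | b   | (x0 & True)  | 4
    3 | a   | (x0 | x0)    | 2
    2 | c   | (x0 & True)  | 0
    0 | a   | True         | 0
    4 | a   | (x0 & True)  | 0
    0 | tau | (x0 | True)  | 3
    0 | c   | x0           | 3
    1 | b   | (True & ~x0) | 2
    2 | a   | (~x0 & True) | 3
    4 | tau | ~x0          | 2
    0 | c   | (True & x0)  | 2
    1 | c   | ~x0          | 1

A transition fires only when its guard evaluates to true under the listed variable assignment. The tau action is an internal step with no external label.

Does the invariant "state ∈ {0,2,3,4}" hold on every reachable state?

Safe = {0,2,3,4}
Reachable = {0,2,3,4}
  0: safe
  2: safe
  3: safe
  4: safe

Answer: INVARIANT HOLDS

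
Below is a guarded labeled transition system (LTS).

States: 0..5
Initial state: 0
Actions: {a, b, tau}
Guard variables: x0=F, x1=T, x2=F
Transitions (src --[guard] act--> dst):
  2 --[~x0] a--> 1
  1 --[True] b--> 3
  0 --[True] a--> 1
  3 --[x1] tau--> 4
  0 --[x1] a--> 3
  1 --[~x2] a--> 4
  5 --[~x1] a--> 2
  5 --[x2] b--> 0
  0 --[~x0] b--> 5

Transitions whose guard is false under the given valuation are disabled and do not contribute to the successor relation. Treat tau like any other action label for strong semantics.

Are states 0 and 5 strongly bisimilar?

Answer: NOT BISIMILAR

Analysis:
Compute ~ classes (split until stable):
  π0 = {{0,1,2,3,4,5}}
  π1 = {{0,1},{2},{3},{4,5}}
  π2 = {{0},{1},{2},{3},{4,5}}
5 equivalence class(es) (converged in 3)
0∈{0}, 5∈{4,5}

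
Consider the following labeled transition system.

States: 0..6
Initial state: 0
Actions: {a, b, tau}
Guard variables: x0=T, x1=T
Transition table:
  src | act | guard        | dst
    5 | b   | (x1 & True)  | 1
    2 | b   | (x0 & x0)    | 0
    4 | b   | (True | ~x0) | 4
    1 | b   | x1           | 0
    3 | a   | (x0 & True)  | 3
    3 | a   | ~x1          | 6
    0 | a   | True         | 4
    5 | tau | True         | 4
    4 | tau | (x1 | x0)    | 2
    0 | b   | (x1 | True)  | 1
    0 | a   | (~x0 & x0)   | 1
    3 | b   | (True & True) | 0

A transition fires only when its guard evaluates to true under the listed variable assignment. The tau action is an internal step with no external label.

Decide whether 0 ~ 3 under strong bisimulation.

Answer: NOT BISIMILAR

Analysis:
Compute ~ classes (split until stable):
  P[0] = {{0,1,2,3,4,5,6}}
  P[1] = {{0,3},{1,2},{4,5},{6}}
  P[2] = {{0},{1,2},{3},{4},{5},{6}}
stable after 3 split(s): 6 block(s)
0∈{0}, 3∈{3}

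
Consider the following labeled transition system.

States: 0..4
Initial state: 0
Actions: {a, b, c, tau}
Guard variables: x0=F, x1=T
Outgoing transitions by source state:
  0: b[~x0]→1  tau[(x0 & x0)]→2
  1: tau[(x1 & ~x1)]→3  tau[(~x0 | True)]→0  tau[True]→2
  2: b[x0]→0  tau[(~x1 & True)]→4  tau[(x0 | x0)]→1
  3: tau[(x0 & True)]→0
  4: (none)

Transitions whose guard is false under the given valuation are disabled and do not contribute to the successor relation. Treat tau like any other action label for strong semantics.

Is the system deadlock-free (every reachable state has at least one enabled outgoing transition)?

Answer: DEADLOCK at state 2

Working:
Reachable = {0,1,2}
  0: b→1  [1 out]
  1: tau→0  tau→2  [2 out]
  2: ∅  [STUCK]
witness 2: b·tau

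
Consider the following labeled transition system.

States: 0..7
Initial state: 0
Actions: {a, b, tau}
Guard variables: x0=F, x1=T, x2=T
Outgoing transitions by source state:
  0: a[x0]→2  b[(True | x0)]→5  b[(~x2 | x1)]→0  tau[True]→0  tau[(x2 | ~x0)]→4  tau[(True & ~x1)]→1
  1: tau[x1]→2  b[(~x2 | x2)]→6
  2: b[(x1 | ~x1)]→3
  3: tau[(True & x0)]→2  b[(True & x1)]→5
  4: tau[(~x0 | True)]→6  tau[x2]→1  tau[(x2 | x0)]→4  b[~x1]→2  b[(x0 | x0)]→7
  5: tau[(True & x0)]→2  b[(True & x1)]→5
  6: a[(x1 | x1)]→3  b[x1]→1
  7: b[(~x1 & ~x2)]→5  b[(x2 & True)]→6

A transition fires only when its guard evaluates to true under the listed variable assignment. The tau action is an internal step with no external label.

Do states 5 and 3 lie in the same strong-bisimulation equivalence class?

Answer: BISIMILAR

Analysis:
Bisimulation quotient by refinement:
  round 0: {{0,1,2,3,4,5,6,7}}
  round 1: {{0,1},{2,3,5,7},{4},{6}}
  round 2: {{0},{1},{2,3,5},{4},{6},{7}}
stable after 3 split(s): 6 block(s)
5∈{2,3,5}, 3∈{2,3,5}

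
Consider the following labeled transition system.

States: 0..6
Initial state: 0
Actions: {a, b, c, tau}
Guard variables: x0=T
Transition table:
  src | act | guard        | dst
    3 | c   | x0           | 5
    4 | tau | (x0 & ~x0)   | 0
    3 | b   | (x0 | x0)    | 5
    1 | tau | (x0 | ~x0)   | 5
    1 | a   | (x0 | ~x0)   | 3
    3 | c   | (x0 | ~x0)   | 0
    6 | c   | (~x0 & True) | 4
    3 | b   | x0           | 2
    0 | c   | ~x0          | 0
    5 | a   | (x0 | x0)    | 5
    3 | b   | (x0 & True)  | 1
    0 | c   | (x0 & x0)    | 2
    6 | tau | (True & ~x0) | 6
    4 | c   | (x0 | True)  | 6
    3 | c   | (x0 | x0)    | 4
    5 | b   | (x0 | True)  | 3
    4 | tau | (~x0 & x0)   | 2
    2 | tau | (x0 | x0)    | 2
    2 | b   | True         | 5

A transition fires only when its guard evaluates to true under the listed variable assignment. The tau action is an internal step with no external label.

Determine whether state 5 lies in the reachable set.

Guard filter leaves 14 enabled edge(s).
depth 0: {0}
depth 1: {2}  cumulative {0,2}
depth 2: {5}  cumulative {0,2,5}
depth 3: {3}  cumulative {0,2,3,5}
depth 4: {1,4}  cumulative {0,1,2,3,4,5}
depth 5: {6}  cumulative {0,1,2,3,4,5,6}
Reach set: {0,1,2,3,4,5,6}
Path to 5: c·b

Answer: REACHABLE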